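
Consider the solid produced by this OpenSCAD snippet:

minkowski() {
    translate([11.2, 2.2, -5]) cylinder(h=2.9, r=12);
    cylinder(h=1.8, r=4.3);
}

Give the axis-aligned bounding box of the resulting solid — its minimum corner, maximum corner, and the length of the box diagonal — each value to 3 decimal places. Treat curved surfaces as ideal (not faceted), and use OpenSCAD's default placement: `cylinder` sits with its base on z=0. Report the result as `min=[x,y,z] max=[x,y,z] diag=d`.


A = translate([11.2, 2.2, -5]) cylinder(h=2.9, r=12) → bbox [-0.8,-9.8,-5] .. [23.2,14.2,-2.1]
B = cylinder(h=1.8, r=4.3) → bbox [-4.3,-4.3,0] .. [4.3,4.3,1.8]
lo = A.lo+B.lo = [-0.8-4.3, -9.8-4.3, -5+0] = [-5.100,-14.100,-5.000]
hi = A.hi+B.hi = [23.2+4.3, 14.2+4.3, -2.1+1.8] = [27.500,18.500,-0.300]
diag = √(32.6²+32.6²+4.7²) = √2147.61 = 46.342

min=[-5.100,-14.100,-5.000] max=[27.500,18.500,-0.300] diag=46.342


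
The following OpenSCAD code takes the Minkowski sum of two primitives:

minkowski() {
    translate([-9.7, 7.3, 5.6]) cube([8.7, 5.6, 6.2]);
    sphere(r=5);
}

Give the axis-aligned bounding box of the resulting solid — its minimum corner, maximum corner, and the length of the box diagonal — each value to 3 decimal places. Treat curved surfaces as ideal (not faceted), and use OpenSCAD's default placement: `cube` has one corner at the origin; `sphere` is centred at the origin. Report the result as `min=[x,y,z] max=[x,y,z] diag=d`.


min=[-14.700,2.300,0.600] max=[4.000,17.900,16.800] diag=29.249

A = translate([-9.7, 7.3, 5.6]) cube([8.7, 5.6, 6.2]) → bbox [-9.7,7.3,5.6] .. [-1,12.9,11.8]
B = sphere(r=5) → bbox [-5,-5,-5] .. [5,5,5]
lo = A.lo+B.lo = [-9.7-5, 7.3-5, 5.6-5] = [-14.700,2.300,0.600]
hi = A.hi+B.hi = [-1+5, 12.9+5, 11.8+5] = [4.000,17.900,16.800]
diag = √(18.7²+15.6²+16.2²) = √855.49 = 29.249


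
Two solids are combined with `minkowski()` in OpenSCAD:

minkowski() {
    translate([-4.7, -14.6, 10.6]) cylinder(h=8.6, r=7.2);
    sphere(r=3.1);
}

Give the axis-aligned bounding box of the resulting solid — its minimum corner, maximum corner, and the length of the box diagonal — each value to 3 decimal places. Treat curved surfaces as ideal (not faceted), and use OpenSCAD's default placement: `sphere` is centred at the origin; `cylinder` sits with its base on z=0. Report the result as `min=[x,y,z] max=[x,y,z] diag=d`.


A = translate([-4.7, -14.6, 10.6]) cylinder(h=8.6, r=7.2) → bbox [-11.9,-21.8,10.6] .. [2.5,-7.4,19.2]
B = sphere(r=3.1) → bbox [-3.1,-3.1,-3.1] .. [3.1,3.1,3.1]
lo = A.lo+B.lo = [-11.9-3.1, -21.8-3.1, 10.6-3.1] = [-15.000,-24.900,7.500]
hi = A.hi+B.hi = [2.5+3.1, -7.4+3.1, 19.2+3.1] = [5.600,-4.300,22.300]
diag = √(20.6²+20.6²+14.8²) = √1067.76 = 32.677

min=[-15.000,-24.900,7.500] max=[5.600,-4.300,22.300] diag=32.677


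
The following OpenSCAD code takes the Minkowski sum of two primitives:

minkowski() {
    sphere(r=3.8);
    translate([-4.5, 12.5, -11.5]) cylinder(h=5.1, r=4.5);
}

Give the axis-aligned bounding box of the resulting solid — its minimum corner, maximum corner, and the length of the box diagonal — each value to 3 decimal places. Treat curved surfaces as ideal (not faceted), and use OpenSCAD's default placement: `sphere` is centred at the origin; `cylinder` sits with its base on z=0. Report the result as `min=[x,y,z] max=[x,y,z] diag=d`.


A = translate([-4.5, 12.5, -11.5]) cylinder(h=5.1, r=4.5) → bbox [-9,8,-11.5] .. [0,17,-6.4]
B = sphere(r=3.8) → bbox [-3.8,-3.8,-3.8] .. [3.8,3.8,3.8]
lo = A.lo+B.lo = [-9-3.8, 8-3.8, -11.5-3.8] = [-12.800,4.200,-15.300]
hi = A.hi+B.hi = [0+3.8, 17+3.8, -6.4+3.8] = [3.800,20.800,-2.600]
diag = √(16.6²+16.6²+12.7²) = √712.41 = 26.691

min=[-12.800,4.200,-15.300] max=[3.800,20.800,-2.600] diag=26.691


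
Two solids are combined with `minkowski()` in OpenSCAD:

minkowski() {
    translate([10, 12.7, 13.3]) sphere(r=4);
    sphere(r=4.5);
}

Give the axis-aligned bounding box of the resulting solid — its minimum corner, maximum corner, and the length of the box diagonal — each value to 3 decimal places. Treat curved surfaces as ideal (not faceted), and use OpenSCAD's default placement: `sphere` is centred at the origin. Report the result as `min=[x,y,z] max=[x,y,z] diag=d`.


min=[1.500,4.200,4.800] max=[18.500,21.200,21.800] diag=29.445

A = translate([10, 12.7, 13.3]) sphere(r=4) → bbox [6,8.7,9.3] .. [14,16.7,17.3]
B = sphere(r=4.5) → bbox [-4.5,-4.5,-4.5] .. [4.5,4.5,4.5]
lo = A.lo+B.lo = [6-4.5, 8.7-4.5, 9.3-4.5] = [1.500,4.200,4.800]
hi = A.hi+B.hi = [14+4.5, 16.7+4.5, 17.3+4.5] = [18.500,21.200,21.800]
diag = √(17²+17²+17²) = √867 = 29.445


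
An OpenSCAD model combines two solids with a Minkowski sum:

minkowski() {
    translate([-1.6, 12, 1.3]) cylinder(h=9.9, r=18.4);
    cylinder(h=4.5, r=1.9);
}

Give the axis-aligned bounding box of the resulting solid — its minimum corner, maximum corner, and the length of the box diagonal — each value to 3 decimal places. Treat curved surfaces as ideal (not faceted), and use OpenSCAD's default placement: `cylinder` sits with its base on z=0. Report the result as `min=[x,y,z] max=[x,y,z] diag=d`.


A = translate([-1.6, 12, 1.3]) cylinder(h=9.9, r=18.4) → bbox [-20,-6.4,1.3] .. [16.8,30.4,11.2]
B = cylinder(h=4.5, r=1.9) → bbox [-1.9,-1.9,0] .. [1.9,1.9,4.5]
lo = A.lo+B.lo = [-20-1.9, -6.4-1.9, 1.3+0] = [-21.900,-8.300,1.300]
hi = A.hi+B.hi = [16.8+1.9, 30.4+1.9, 11.2+4.5] = [18.700,32.300,15.700]
diag = √(40.6²+40.6²+14.4²) = √3504.08 = 59.195

min=[-21.900,-8.300,1.300] max=[18.700,32.300,15.700] diag=59.195


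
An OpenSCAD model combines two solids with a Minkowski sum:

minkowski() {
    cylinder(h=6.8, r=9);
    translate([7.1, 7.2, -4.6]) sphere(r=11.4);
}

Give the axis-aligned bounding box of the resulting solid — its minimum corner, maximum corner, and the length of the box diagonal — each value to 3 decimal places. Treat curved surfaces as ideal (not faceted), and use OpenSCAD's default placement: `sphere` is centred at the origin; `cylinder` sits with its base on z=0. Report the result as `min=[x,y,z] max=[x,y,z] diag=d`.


min=[-13.300,-13.200,-16.000] max=[27.500,27.600,13.600] diag=64.849

A = translate([7.1, 7.2, -4.6]) sphere(r=11.4) → bbox [-4.3,-4.2,-16] .. [18.5,18.6,6.8]
B = cylinder(h=6.8, r=9) → bbox [-9,-9,0] .. [9,9,6.8]
lo = A.lo+B.lo = [-4.3-9, -4.2-9, -16+0] = [-13.300,-13.200,-16.000]
hi = A.hi+B.hi = [18.5+9, 18.6+9, 6.8+6.8] = [27.500,27.600,13.600]
diag = √(40.8²+40.8²+29.6²) = √4205.44 = 64.849


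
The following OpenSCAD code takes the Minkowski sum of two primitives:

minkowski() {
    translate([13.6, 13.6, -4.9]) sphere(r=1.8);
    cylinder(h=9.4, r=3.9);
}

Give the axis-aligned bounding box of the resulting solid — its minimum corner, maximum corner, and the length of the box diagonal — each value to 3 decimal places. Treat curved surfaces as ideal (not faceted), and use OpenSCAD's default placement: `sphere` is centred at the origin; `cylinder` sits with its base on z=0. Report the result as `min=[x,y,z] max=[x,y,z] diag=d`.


A = translate([13.6, 13.6, -4.9]) sphere(r=1.8) → bbox [11.8,11.8,-6.7] .. [15.4,15.4,-3.1]
B = cylinder(h=9.4, r=3.9) → bbox [-3.9,-3.9,0] .. [3.9,3.9,9.4]
lo = A.lo+B.lo = [11.8-3.9, 11.8-3.9, -6.7+0] = [7.900,7.900,-6.700]
hi = A.hi+B.hi = [15.4+3.9, 15.4+3.9, -3.1+9.4] = [19.300,19.300,6.300]
diag = √(11.4²+11.4²+13²) = √428.92 = 20.710

min=[7.900,7.900,-6.700] max=[19.300,19.300,6.300] diag=20.710


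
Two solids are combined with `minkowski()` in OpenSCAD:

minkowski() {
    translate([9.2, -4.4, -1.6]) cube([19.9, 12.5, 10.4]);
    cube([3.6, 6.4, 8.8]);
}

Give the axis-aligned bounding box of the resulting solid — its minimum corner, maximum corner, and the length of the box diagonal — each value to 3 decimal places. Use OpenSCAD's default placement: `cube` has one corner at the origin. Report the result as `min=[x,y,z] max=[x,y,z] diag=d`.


A = translate([9.2, -4.4, -1.6]) cube([19.9, 12.5, 10.4]) → bbox [9.2,-4.4,-1.6] .. [29.1,8.1,8.8]
B = cube([3.6, 6.4, 8.8]) → bbox [0,0,0] .. [3.6,6.4,8.8]
lo = A.lo+B.lo = [9.2+0, -4.4+0, -1.6+0] = [9.200,-4.400,-1.600]
hi = A.hi+B.hi = [29.1+3.6, 8.1+6.4, 8.8+8.8] = [32.700,14.500,17.600]
diag = √(23.5²+18.9²+19.2²) = √1278.1 = 35.751

min=[9.200,-4.400,-1.600] max=[32.700,14.500,17.600] diag=35.751


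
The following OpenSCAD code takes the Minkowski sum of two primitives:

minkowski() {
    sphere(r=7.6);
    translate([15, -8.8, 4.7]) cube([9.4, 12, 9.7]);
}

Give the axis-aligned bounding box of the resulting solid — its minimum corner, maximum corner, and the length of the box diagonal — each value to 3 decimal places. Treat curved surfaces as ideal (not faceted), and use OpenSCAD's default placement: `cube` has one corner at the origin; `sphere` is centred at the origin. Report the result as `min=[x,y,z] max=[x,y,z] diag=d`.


min=[7.400,-16.400,-2.900] max=[32.000,10.800,22.000] diag=44.328

A = translate([15, -8.8, 4.7]) cube([9.4, 12, 9.7]) → bbox [15,-8.8,4.7] .. [24.4,3.2,14.4]
B = sphere(r=7.6) → bbox [-7.6,-7.6,-7.6] .. [7.6,7.6,7.6]
lo = A.lo+B.lo = [15-7.6, -8.8-7.6, 4.7-7.6] = [7.400,-16.400,-2.900]
hi = A.hi+B.hi = [24.4+7.6, 3.2+7.6, 14.4+7.6] = [32.000,10.800,22.000]
diag = √(24.6²+27.2²+24.9²) = √1965.01 = 44.328


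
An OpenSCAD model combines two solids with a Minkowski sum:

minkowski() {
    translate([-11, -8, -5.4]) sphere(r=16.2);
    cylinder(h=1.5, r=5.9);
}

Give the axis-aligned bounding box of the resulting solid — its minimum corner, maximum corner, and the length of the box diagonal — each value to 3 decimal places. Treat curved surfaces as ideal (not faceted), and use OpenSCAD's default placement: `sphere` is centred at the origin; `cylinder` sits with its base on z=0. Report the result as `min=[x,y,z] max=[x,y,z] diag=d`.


A = translate([-11, -8, -5.4]) sphere(r=16.2) → bbox [-27.2,-24.2,-21.6] .. [5.2,8.2,10.8]
B = cylinder(h=1.5, r=5.9) → bbox [-5.9,-5.9,0] .. [5.9,5.9,1.5]
lo = A.lo+B.lo = [-27.2-5.9, -24.2-5.9, -21.6+0] = [-33.100,-30.100,-21.600]
hi = A.hi+B.hi = [5.2+5.9, 8.2+5.9, 10.8+1.5] = [11.100,14.100,12.300]
diag = √(44.2²+44.2²+33.9²) = √5056.49 = 71.109

min=[-33.100,-30.100,-21.600] max=[11.100,14.100,12.300] diag=71.109


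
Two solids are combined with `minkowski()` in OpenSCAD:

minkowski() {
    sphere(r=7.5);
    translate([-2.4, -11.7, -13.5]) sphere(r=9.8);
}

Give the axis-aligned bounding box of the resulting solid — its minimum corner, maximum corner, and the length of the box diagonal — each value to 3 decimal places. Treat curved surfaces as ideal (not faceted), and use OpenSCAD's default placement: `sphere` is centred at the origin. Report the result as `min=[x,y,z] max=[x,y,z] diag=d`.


min=[-19.700,-29.000,-30.800] max=[14.900,5.600,3.800] diag=59.929

A = translate([-2.4, -11.7, -13.5]) sphere(r=9.8) → bbox [-12.2,-21.5,-23.3] .. [7.4,-1.9,-3.7]
B = sphere(r=7.5) → bbox [-7.5,-7.5,-7.5] .. [7.5,7.5,7.5]
lo = A.lo+B.lo = [-12.2-7.5, -21.5-7.5, -23.3-7.5] = [-19.700,-29.000,-30.800]
hi = A.hi+B.hi = [7.4+7.5, -1.9+7.5, -3.7+7.5] = [14.900,5.600,3.800]
diag = √(34.6²+34.6²+34.6²) = √3591.48 = 59.929


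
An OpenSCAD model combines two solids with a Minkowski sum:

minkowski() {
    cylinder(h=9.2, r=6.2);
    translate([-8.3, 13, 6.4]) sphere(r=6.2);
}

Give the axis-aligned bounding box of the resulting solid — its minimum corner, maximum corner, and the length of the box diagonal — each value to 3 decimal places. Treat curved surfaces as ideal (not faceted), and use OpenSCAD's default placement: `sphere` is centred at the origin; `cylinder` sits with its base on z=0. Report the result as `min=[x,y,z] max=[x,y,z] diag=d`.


min=[-20.700,0.600,0.200] max=[4.100,25.400,21.800] diag=41.190

A = translate([-8.3, 13, 6.4]) sphere(r=6.2) → bbox [-14.5,6.8,0.2] .. [-2.1,19.2,12.6]
B = cylinder(h=9.2, r=6.2) → bbox [-6.2,-6.2,0] .. [6.2,6.2,9.2]
lo = A.lo+B.lo = [-14.5-6.2, 6.8-6.2, 0.2+0] = [-20.700,0.600,0.200]
hi = A.hi+B.hi = [-2.1+6.2, 19.2+6.2, 12.6+9.2] = [4.100,25.400,21.800]
diag = √(24.8²+24.8²+21.6²) = √1696.64 = 41.190


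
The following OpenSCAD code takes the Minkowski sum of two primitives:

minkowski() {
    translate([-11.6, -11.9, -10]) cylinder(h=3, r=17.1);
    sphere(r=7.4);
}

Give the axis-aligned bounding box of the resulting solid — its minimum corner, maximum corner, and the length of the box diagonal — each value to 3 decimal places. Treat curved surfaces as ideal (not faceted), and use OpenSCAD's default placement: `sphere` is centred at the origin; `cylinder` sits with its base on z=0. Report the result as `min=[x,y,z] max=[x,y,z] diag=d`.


A = translate([-11.6, -11.9, -10]) cylinder(h=3, r=17.1) → bbox [-28.7,-29,-10] .. [5.5,5.2,-7]
B = sphere(r=7.4) → bbox [-7.4,-7.4,-7.4] .. [7.4,7.4,7.4]
lo = A.lo+B.lo = [-28.7-7.4, -29-7.4, -10-7.4] = [-36.100,-36.400,-17.400]
hi = A.hi+B.hi = [5.5+7.4, 5.2+7.4, -7+7.4] = [12.900,12.600,0.400]
diag = √(49²+49²+17.8²) = √5118.84 = 71.546

min=[-36.100,-36.400,-17.400] max=[12.900,12.600,0.400] diag=71.546


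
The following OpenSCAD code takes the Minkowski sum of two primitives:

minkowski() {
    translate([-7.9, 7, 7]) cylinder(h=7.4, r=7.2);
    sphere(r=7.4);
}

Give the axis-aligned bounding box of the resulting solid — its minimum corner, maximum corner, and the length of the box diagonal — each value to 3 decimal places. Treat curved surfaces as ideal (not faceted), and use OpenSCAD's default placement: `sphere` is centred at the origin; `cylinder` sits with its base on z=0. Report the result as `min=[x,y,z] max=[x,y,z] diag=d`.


A = translate([-7.9, 7, 7]) cylinder(h=7.4, r=7.2) → bbox [-15.1,-0.2,7] .. [-0.7,14.2,14.4]
B = sphere(r=7.4) → bbox [-7.4,-7.4,-7.4] .. [7.4,7.4,7.4]
lo = A.lo+B.lo = [-15.1-7.4, -0.2-7.4, 7-7.4] = [-22.500,-7.600,-0.400]
hi = A.hi+B.hi = [-0.7+7.4, 14.2+7.4, 14.4+7.4] = [6.700,21.600,21.800]
diag = √(29.2²+29.2²+22.2²) = √2198.12 = 46.884

min=[-22.500,-7.600,-0.400] max=[6.700,21.600,21.800] diag=46.884


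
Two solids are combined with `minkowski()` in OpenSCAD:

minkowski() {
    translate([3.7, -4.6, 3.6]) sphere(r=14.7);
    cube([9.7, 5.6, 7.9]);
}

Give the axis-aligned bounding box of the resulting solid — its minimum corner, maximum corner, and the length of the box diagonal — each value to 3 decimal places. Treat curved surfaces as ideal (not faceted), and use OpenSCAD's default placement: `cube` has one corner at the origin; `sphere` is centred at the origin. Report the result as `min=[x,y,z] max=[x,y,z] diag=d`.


A = translate([3.7, -4.6, 3.6]) sphere(r=14.7) → bbox [-11,-19.3,-11.1] .. [18.4,10.1,18.3]
B = cube([9.7, 5.6, 7.9]) → bbox [0,0,0] .. [9.7,5.6,7.9]
lo = A.lo+B.lo = [-11+0, -19.3+0, -11.1+0] = [-11.000,-19.300,-11.100]
hi = A.hi+B.hi = [18.4+9.7, 10.1+5.6, 18.3+7.9] = [28.100,15.700,26.200]
diag = √(39.1²+35²+37.3²) = √4145.1 = 64.382

min=[-11.000,-19.300,-11.100] max=[28.100,15.700,26.200] diag=64.382


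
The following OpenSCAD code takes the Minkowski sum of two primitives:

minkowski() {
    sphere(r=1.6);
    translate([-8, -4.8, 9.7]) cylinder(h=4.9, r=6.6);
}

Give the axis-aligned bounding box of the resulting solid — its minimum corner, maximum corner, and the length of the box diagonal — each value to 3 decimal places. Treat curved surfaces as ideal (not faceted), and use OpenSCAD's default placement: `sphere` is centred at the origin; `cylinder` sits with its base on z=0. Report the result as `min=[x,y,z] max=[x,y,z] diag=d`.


min=[-16.200,-13.000,8.100] max=[0.200,3.400,16.200] diag=24.567

A = translate([-8, -4.8, 9.7]) cylinder(h=4.9, r=6.6) → bbox [-14.6,-11.4,9.7] .. [-1.4,1.8,14.6]
B = sphere(r=1.6) → bbox [-1.6,-1.6,-1.6] .. [1.6,1.6,1.6]
lo = A.lo+B.lo = [-14.6-1.6, -11.4-1.6, 9.7-1.6] = [-16.200,-13.000,8.100]
hi = A.hi+B.hi = [-1.4+1.6, 1.8+1.6, 14.6+1.6] = [0.200,3.400,16.200]
diag = √(16.4²+16.4²+8.1²) = √603.53 = 24.567


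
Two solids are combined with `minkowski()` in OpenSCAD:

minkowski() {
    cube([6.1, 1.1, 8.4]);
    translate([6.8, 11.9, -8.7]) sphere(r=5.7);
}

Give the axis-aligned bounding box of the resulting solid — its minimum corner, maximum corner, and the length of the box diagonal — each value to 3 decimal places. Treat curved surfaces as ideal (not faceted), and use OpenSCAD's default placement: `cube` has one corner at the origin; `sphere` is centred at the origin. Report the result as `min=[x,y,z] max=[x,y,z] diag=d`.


min=[1.100,6.200,-14.400] max=[18.600,18.700,5.400] diag=29.233

A = translate([6.8, 11.9, -8.7]) sphere(r=5.7) → bbox [1.1,6.2,-14.4] .. [12.5,17.6,-3]
B = cube([6.1, 1.1, 8.4]) → bbox [0,0,0] .. [6.1,1.1,8.4]
lo = A.lo+B.lo = [1.1+0, 6.2+0, -14.4+0] = [1.100,6.200,-14.400]
hi = A.hi+B.hi = [12.5+6.1, 17.6+1.1, -3+8.4] = [18.600,18.700,5.400]
diag = √(17.5²+12.5²+19.8²) = √854.54 = 29.233


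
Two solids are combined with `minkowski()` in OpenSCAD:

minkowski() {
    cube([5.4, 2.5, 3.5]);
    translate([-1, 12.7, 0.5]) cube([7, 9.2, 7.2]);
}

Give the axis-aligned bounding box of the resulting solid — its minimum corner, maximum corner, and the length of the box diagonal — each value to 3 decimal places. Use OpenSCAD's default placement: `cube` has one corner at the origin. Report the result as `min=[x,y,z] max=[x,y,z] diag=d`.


A = translate([-1, 12.7, 0.5]) cube([7, 9.2, 7.2]) → bbox [-1,12.7,0.5] .. [6,21.9,7.7]
B = cube([5.4, 2.5, 3.5]) → bbox [0,0,0] .. [5.4,2.5,3.5]
lo = A.lo+B.lo = [-1+0, 12.7+0, 0.5+0] = [-1.000,12.700,0.500]
hi = A.hi+B.hi = [6+5.4, 21.9+2.5, 7.7+3.5] = [11.400,24.400,11.200]
diag = √(12.4²+11.7²+10.7²) = √405.14 = 20.128

min=[-1.000,12.700,0.500] max=[11.400,24.400,11.200] diag=20.128


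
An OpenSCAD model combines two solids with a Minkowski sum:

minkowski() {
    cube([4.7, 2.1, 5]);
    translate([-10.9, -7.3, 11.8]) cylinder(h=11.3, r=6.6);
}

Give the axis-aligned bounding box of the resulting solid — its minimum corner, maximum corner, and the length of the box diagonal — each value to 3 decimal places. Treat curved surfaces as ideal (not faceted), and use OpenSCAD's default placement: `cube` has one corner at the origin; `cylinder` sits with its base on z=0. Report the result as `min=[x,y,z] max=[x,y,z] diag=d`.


min=[-17.500,-13.900,11.800] max=[0.400,1.400,28.100] diag=28.639

A = translate([-10.9, -7.3, 11.8]) cylinder(h=11.3, r=6.6) → bbox [-17.5,-13.9,11.8] .. [-4.3,-0.7,23.1]
B = cube([4.7, 2.1, 5]) → bbox [0,0,0] .. [4.7,2.1,5]
lo = A.lo+B.lo = [-17.5+0, -13.9+0, 11.8+0] = [-17.500,-13.900,11.800]
hi = A.hi+B.hi = [-4.3+4.7, -0.7+2.1, 23.1+5] = [0.400,1.400,28.100]
diag = √(17.9²+15.3²+16.3²) = √820.19 = 28.639


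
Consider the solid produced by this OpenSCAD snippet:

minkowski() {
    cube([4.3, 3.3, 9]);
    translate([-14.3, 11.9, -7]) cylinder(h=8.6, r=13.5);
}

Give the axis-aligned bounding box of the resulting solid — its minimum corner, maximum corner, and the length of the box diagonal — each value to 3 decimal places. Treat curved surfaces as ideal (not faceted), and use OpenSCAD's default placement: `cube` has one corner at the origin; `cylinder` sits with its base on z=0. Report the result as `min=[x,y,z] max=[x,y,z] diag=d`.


A = translate([-14.3, 11.9, -7]) cylinder(h=8.6, r=13.5) → bbox [-27.8,-1.6,-7] .. [-0.8,25.4,1.6]
B = cube([4.3, 3.3, 9]) → bbox [0,0,0] .. [4.3,3.3,9]
lo = A.lo+B.lo = [-27.8+0, -1.6+0, -7+0] = [-27.800,-1.600,-7.000]
hi = A.hi+B.hi = [-0.8+4.3, 25.4+3.3, 1.6+9] = [3.500,28.700,10.600]
diag = √(31.3²+30.3²+17.6²) = √2207.54 = 46.984

min=[-27.800,-1.600,-7.000] max=[3.500,28.700,10.600] diag=46.984


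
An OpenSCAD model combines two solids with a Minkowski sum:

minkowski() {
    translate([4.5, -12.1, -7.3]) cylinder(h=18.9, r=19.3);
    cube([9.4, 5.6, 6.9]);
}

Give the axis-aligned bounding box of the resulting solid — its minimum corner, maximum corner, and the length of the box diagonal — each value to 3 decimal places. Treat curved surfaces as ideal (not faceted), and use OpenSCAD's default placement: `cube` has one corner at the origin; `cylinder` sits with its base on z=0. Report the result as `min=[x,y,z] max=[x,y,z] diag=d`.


A = translate([4.5, -12.1, -7.3]) cylinder(h=18.9, r=19.3) → bbox [-14.8,-31.4,-7.3] .. [23.8,7.2,11.6]
B = cube([9.4, 5.6, 6.9]) → bbox [0,0,0] .. [9.4,5.6,6.9]
lo = A.lo+B.lo = [-14.8+0, -31.4+0, -7.3+0] = [-14.800,-31.400,-7.300]
hi = A.hi+B.hi = [23.8+9.4, 7.2+5.6, 11.6+6.9] = [33.200,12.800,18.500]
diag = √(48²+44.2²+25.8²) = √4923.28 = 70.166

min=[-14.800,-31.400,-7.300] max=[33.200,12.800,18.500] diag=70.166


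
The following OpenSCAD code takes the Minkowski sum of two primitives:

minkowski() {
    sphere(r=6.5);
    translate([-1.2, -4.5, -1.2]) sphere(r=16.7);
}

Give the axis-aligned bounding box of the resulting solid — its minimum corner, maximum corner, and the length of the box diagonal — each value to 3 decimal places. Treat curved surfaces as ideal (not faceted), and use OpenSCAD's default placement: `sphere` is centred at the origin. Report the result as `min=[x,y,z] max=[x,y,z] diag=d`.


min=[-24.400,-27.700,-24.400] max=[22.000,18.700,22.000] diag=80.367

A = translate([-1.2, -4.5, -1.2]) sphere(r=16.7) → bbox [-17.9,-21.2,-17.9] .. [15.5,12.2,15.5]
B = sphere(r=6.5) → bbox [-6.5,-6.5,-6.5] .. [6.5,6.5,6.5]
lo = A.lo+B.lo = [-17.9-6.5, -21.2-6.5, -17.9-6.5] = [-24.400,-27.700,-24.400]
hi = A.hi+B.hi = [15.5+6.5, 12.2+6.5, 15.5+6.5] = [22.000,18.700,22.000]
diag = √(46.4²+46.4²+46.4²) = √6458.88 = 80.367


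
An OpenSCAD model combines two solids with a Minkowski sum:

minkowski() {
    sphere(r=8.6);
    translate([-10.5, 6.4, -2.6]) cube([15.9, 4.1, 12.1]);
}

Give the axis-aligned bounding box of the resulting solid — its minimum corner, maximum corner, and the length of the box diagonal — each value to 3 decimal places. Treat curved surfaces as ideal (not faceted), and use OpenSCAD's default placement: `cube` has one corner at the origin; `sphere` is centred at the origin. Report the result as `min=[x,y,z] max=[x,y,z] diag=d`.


min=[-19.100,-2.200,-11.200] max=[14.000,19.100,18.100] diag=49.069

A = translate([-10.5, 6.4, -2.6]) cube([15.9, 4.1, 12.1]) → bbox [-10.5,6.4,-2.6] .. [5.4,10.5,9.5]
B = sphere(r=8.6) → bbox [-8.6,-8.6,-8.6] .. [8.6,8.6,8.6]
lo = A.lo+B.lo = [-10.5-8.6, 6.4-8.6, -2.6-8.6] = [-19.100,-2.200,-11.200]
hi = A.hi+B.hi = [5.4+8.6, 10.5+8.6, 9.5+8.6] = [14.000,19.100,18.100]
diag = √(33.1²+21.3²+29.3²) = √2407.79 = 49.069


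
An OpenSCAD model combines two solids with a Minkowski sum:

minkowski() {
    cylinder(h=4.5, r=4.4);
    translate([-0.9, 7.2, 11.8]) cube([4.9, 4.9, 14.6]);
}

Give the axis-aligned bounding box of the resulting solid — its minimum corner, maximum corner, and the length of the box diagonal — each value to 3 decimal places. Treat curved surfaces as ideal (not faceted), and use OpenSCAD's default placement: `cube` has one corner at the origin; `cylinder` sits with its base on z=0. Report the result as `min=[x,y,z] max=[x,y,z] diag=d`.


A = translate([-0.9, 7.2, 11.8]) cube([4.9, 4.9, 14.6]) → bbox [-0.9,7.2,11.8] .. [4,12.1,26.4]
B = cylinder(h=4.5, r=4.4) → bbox [-4.4,-4.4,0] .. [4.4,4.4,4.5]
lo = A.lo+B.lo = [-0.9-4.4, 7.2-4.4, 11.8+0] = [-5.300,2.800,11.800]
hi = A.hi+B.hi = [4+4.4, 12.1+4.4, 26.4+4.5] = [8.400,16.500,30.900]
diag = √(13.7²+13.7²+19.1²) = √740.19 = 27.206

min=[-5.300,2.800,11.800] max=[8.400,16.500,30.900] diag=27.206


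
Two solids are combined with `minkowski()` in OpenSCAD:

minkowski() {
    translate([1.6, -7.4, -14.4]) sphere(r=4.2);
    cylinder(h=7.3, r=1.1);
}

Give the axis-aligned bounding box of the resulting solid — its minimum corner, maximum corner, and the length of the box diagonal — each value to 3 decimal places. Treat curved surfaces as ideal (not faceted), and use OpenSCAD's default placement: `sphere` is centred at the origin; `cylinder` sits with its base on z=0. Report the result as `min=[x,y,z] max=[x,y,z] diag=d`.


A = translate([1.6, -7.4, -14.4]) sphere(r=4.2) → bbox [-2.6,-11.6,-18.6] .. [5.8,-3.2,-10.2]
B = cylinder(h=7.3, r=1.1) → bbox [-1.1,-1.1,0] .. [1.1,1.1,7.3]
lo = A.lo+B.lo = [-2.6-1.1, -11.6-1.1, -18.6+0] = [-3.700,-12.700,-18.600]
hi = A.hi+B.hi = [5.8+1.1, -3.2+1.1, -10.2+7.3] = [6.900,-2.100,-2.900]
diag = √(10.6²+10.6²+15.7²) = √471.21 = 21.707

min=[-3.700,-12.700,-18.600] max=[6.900,-2.100,-2.900] diag=21.707


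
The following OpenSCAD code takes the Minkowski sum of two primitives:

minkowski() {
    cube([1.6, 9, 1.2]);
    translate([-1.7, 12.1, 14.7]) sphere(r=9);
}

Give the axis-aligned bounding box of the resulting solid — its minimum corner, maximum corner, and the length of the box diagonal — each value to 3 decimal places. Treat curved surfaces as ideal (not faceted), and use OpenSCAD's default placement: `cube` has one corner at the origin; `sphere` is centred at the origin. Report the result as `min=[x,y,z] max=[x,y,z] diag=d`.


A = translate([-1.7, 12.1, 14.7]) sphere(r=9) → bbox [-10.7,3.1,5.7] .. [7.3,21.1,23.7]
B = cube([1.6, 9, 1.2]) → bbox [0,0,0] .. [1.6,9,1.2]
lo = A.lo+B.lo = [-10.7+0, 3.1+0, 5.7+0] = [-10.700,3.100,5.700]
hi = A.hi+B.hi = [7.3+1.6, 21.1+9, 23.7+1.2] = [8.900,30.100,24.900]
diag = √(19.6²+27²+19.2²) = √1481.8 = 38.494

min=[-10.700,3.100,5.700] max=[8.900,30.100,24.900] diag=38.494


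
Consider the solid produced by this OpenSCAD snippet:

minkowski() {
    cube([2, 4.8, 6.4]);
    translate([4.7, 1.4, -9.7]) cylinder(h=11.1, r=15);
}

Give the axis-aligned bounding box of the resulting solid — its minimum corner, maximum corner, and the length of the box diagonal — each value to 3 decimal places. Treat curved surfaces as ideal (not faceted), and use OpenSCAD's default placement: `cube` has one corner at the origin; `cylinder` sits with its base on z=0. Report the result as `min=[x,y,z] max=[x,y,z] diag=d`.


min=[-10.300,-13.600,-9.700] max=[21.700,21.200,7.800] diag=50.411

A = translate([4.7, 1.4, -9.7]) cylinder(h=11.1, r=15) → bbox [-10.3,-13.6,-9.7] .. [19.7,16.4,1.4]
B = cube([2, 4.8, 6.4]) → bbox [0,0,0] .. [2,4.8,6.4]
lo = A.lo+B.lo = [-10.3+0, -13.6+0, -9.7+0] = [-10.300,-13.600,-9.700]
hi = A.hi+B.hi = [19.7+2, 16.4+4.8, 1.4+6.4] = [21.700,21.200,7.800]
diag = √(32²+34.8²+17.5²) = √2541.29 = 50.411


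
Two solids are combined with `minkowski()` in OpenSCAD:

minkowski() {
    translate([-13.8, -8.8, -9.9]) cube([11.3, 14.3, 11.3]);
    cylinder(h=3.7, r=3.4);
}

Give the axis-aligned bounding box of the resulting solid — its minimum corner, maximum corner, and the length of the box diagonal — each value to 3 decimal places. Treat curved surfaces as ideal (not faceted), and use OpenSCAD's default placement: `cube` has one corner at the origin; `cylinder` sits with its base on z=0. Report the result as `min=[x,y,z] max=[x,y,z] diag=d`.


min=[-17.200,-12.200,-9.900] max=[0.900,8.900,5.100] diag=31.588

A = translate([-13.8, -8.8, -9.9]) cube([11.3, 14.3, 11.3]) → bbox [-13.8,-8.8,-9.9] .. [-2.5,5.5,1.4]
B = cylinder(h=3.7, r=3.4) → bbox [-3.4,-3.4,0] .. [3.4,3.4,3.7]
lo = A.lo+B.lo = [-13.8-3.4, -8.8-3.4, -9.9+0] = [-17.200,-12.200,-9.900]
hi = A.hi+B.hi = [-2.5+3.4, 5.5+3.4, 1.4+3.7] = [0.900,8.900,5.100]
diag = √(18.1²+21.1²+15²) = √997.82 = 31.588


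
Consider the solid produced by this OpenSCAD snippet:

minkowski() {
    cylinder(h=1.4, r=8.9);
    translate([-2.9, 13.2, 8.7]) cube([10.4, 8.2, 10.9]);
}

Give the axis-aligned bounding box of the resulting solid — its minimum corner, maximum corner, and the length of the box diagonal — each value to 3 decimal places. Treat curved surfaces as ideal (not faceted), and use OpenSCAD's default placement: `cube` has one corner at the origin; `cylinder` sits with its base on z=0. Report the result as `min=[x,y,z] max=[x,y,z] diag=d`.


min=[-11.800,4.300,8.700] max=[16.400,30.300,21.000] diag=40.281

A = translate([-2.9, 13.2, 8.7]) cube([10.4, 8.2, 10.9]) → bbox [-2.9,13.2,8.7] .. [7.5,21.4,19.6]
B = cylinder(h=1.4, r=8.9) → bbox [-8.9,-8.9,0] .. [8.9,8.9,1.4]
lo = A.lo+B.lo = [-2.9-8.9, 13.2-8.9, 8.7+0] = [-11.800,4.300,8.700]
hi = A.hi+B.hi = [7.5+8.9, 21.4+8.9, 19.6+1.4] = [16.400,30.300,21.000]
diag = √(28.2²+26²+12.3²) = √1622.53 = 40.281


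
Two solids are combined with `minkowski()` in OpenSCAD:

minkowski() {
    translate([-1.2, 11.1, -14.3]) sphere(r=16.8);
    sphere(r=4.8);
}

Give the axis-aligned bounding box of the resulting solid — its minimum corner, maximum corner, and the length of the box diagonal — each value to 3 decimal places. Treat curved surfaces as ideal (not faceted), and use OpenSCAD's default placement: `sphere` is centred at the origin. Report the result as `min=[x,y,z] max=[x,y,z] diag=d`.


min=[-22.800,-10.500,-35.900] max=[20.400,32.700,7.300] diag=74.825

A = translate([-1.2, 11.1, -14.3]) sphere(r=16.8) → bbox [-18,-5.7,-31.1] .. [15.6,27.9,2.5]
B = sphere(r=4.8) → bbox [-4.8,-4.8,-4.8] .. [4.8,4.8,4.8]
lo = A.lo+B.lo = [-18-4.8, -5.7-4.8, -31.1-4.8] = [-22.800,-10.500,-35.900]
hi = A.hi+B.hi = [15.6+4.8, 27.9+4.8, 2.5+4.8] = [20.400,32.700,7.300]
diag = √(43.2²+43.2²+43.2²) = √5598.72 = 74.825


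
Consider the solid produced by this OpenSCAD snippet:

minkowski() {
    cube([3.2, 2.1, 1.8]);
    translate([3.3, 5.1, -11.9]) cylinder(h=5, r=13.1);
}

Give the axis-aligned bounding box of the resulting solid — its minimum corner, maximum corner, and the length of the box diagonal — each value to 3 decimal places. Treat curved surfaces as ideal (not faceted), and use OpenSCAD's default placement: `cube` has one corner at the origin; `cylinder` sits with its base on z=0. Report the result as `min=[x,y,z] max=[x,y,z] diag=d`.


min=[-9.800,-8.000,-11.900] max=[19.600,20.300,-5.100] diag=41.370

A = translate([3.3, 5.1, -11.9]) cylinder(h=5, r=13.1) → bbox [-9.8,-8,-11.9] .. [16.4,18.2,-6.9]
B = cube([3.2, 2.1, 1.8]) → bbox [0,0,0] .. [3.2,2.1,1.8]
lo = A.lo+B.lo = [-9.8+0, -8+0, -11.9+0] = [-9.800,-8.000,-11.900]
hi = A.hi+B.hi = [16.4+3.2, 18.2+2.1, -6.9+1.8] = [19.600,20.300,-5.100]
diag = √(29.4²+28.3²+6.8²) = √1711.49 = 41.370


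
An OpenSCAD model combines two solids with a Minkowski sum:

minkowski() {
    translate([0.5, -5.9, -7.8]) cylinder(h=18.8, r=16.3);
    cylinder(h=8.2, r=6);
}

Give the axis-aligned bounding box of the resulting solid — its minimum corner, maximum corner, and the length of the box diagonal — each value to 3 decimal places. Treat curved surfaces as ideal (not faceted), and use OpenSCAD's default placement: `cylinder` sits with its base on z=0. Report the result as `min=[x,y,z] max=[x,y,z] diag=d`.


A = translate([0.5, -5.9, -7.8]) cylinder(h=18.8, r=16.3) → bbox [-15.8,-22.2,-7.8] .. [16.8,10.4,11]
B = cylinder(h=8.2, r=6) → bbox [-6,-6,0] .. [6,6,8.2]
lo = A.lo+B.lo = [-15.8-6, -22.2-6, -7.8+0] = [-21.800,-28.200,-7.800]
hi = A.hi+B.hi = [16.8+6, 10.4+6, 11+8.2] = [22.800,16.400,19.200]
diag = √(44.6²+44.6²+27²) = √4707.32 = 68.610

min=[-21.800,-28.200,-7.800] max=[22.800,16.400,19.200] diag=68.610


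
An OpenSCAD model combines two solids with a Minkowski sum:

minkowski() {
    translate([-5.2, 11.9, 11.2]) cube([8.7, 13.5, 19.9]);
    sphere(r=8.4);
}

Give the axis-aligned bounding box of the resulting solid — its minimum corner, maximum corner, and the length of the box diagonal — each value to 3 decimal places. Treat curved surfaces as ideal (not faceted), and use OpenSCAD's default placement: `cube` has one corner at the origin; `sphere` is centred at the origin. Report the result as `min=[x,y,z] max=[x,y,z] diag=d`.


min=[-13.600,3.500,2.800] max=[11.900,33.800,39.500] diag=53.993

A = translate([-5.2, 11.9, 11.2]) cube([8.7, 13.5, 19.9]) → bbox [-5.2,11.9,11.2] .. [3.5,25.4,31.1]
B = sphere(r=8.4) → bbox [-8.4,-8.4,-8.4] .. [8.4,8.4,8.4]
lo = A.lo+B.lo = [-5.2-8.4, 11.9-8.4, 11.2-8.4] = [-13.600,3.500,2.800]
hi = A.hi+B.hi = [3.5+8.4, 25.4+8.4, 31.1+8.4] = [11.900,33.800,39.500]
diag = √(25.5²+30.3²+36.7²) = √2915.23 = 53.993


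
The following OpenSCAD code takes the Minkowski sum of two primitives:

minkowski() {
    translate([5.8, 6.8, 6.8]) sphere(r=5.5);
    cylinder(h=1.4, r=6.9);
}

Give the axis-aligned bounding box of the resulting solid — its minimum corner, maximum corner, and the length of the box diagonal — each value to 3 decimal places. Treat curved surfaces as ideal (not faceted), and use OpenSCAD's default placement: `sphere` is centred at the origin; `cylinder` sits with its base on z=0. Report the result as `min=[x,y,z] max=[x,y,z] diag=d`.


min=[-6.600,-5.600,1.300] max=[18.200,19.200,13.700] diag=37.200

A = translate([5.8, 6.8, 6.8]) sphere(r=5.5) → bbox [0.3,1.3,1.3] .. [11.3,12.3,12.3]
B = cylinder(h=1.4, r=6.9) → bbox [-6.9,-6.9,0] .. [6.9,6.9,1.4]
lo = A.lo+B.lo = [0.3-6.9, 1.3-6.9, 1.3+0] = [-6.600,-5.600,1.300]
hi = A.hi+B.hi = [11.3+6.9, 12.3+6.9, 12.3+1.4] = [18.200,19.200,13.700]
diag = √(24.8²+24.8²+12.4²) = √1383.84 = 37.200


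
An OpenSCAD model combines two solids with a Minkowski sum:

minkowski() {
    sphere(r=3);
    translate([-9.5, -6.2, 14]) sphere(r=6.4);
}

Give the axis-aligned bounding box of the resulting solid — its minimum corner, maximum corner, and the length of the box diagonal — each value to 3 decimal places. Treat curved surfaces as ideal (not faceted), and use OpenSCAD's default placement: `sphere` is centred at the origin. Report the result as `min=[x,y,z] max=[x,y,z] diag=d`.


A = translate([-9.5, -6.2, 14]) sphere(r=6.4) → bbox [-15.9,-12.6,7.6] .. [-3.1,0.2,20.4]
B = sphere(r=3) → bbox [-3,-3,-3] .. [3,3,3]
lo = A.lo+B.lo = [-15.9-3, -12.6-3, 7.6-3] = [-18.900,-15.600,4.600]
hi = A.hi+B.hi = [-3.1+3, 0.2+3, 20.4+3] = [-0.100,3.200,23.400]
diag = √(18.8²+18.8²+18.8²) = √1060.32 = 32.563

min=[-18.900,-15.600,4.600] max=[-0.100,3.200,23.400] diag=32.563


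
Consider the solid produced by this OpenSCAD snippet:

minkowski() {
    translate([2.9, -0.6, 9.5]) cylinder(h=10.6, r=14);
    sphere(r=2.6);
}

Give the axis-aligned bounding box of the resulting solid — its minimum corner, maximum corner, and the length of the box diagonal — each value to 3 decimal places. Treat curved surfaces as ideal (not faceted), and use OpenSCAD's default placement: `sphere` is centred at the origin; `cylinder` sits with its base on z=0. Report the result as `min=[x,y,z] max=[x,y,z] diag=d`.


A = translate([2.9, -0.6, 9.5]) cylinder(h=10.6, r=14) → bbox [-11.1,-14.6,9.5] .. [16.9,13.4,20.1]
B = sphere(r=2.6) → bbox [-2.6,-2.6,-2.6] .. [2.6,2.6,2.6]
lo = A.lo+B.lo = [-11.1-2.6, -14.6-2.6, 9.5-2.6] = [-13.700,-17.200,6.900]
hi = A.hi+B.hi = [16.9+2.6, 13.4+2.6, 20.1+2.6] = [19.500,16.000,22.700]
diag = √(33.2²+33.2²+15.8²) = √2454.12 = 49.539

min=[-13.700,-17.200,6.900] max=[19.500,16.000,22.700] diag=49.539


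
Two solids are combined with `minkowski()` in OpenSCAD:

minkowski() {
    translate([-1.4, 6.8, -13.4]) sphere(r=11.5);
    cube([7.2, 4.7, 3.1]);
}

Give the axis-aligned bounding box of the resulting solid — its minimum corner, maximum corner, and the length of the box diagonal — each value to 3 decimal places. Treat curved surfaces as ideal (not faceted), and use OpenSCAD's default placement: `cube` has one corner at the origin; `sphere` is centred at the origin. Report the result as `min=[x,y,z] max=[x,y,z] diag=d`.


min=[-12.900,-4.700,-24.900] max=[17.300,23.000,1.200] diag=48.585

A = translate([-1.4, 6.8, -13.4]) sphere(r=11.5) → bbox [-12.9,-4.7,-24.9] .. [10.1,18.3,-1.9]
B = cube([7.2, 4.7, 3.1]) → bbox [0,0,0] .. [7.2,4.7,3.1]
lo = A.lo+B.lo = [-12.9+0, -4.7+0, -24.9+0] = [-12.900,-4.700,-24.900]
hi = A.hi+B.hi = [10.1+7.2, 18.3+4.7, -1.9+3.1] = [17.300,23.000,1.200]
diag = √(30.2²+27.7²+26.1²) = √2360.54 = 48.585


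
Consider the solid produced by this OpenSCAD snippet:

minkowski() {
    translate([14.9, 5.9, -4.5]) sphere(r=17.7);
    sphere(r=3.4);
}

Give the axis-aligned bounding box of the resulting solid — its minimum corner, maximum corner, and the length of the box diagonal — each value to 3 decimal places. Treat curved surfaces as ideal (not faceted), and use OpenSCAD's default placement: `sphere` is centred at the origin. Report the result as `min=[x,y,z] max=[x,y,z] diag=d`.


min=[-6.200,-15.200,-25.600] max=[36.000,27.000,16.600] diag=73.093

A = translate([14.9, 5.9, -4.5]) sphere(r=17.7) → bbox [-2.8,-11.8,-22.2] .. [32.6,23.6,13.2]
B = sphere(r=3.4) → bbox [-3.4,-3.4,-3.4] .. [3.4,3.4,3.4]
lo = A.lo+B.lo = [-2.8-3.4, -11.8-3.4, -22.2-3.4] = [-6.200,-15.200,-25.600]
hi = A.hi+B.hi = [32.6+3.4, 23.6+3.4, 13.2+3.4] = [36.000,27.000,16.600]
diag = √(42.2²+42.2²+42.2²) = √5342.52 = 73.093


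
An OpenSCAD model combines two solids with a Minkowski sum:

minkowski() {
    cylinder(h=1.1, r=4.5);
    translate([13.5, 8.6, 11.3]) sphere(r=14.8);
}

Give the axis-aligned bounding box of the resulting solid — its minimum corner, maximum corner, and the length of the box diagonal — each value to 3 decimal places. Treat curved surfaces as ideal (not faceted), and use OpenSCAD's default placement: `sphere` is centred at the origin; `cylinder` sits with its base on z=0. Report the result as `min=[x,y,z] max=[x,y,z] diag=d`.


A = translate([13.5, 8.6, 11.3]) sphere(r=14.8) → bbox [-1.3,-6.2,-3.5] .. [28.3,23.4,26.1]
B = cylinder(h=1.1, r=4.5) → bbox [-4.5,-4.5,0] .. [4.5,4.5,1.1]
lo = A.lo+B.lo = [-1.3-4.5, -6.2-4.5, -3.5+0] = [-5.800,-10.700,-3.500]
hi = A.hi+B.hi = [28.3+4.5, 23.4+4.5, 26.1+1.1] = [32.800,27.900,27.200]
diag = √(38.6²+38.6²+30.7²) = √3922.41 = 62.629

min=[-5.800,-10.700,-3.500] max=[32.800,27.900,27.200] diag=62.629


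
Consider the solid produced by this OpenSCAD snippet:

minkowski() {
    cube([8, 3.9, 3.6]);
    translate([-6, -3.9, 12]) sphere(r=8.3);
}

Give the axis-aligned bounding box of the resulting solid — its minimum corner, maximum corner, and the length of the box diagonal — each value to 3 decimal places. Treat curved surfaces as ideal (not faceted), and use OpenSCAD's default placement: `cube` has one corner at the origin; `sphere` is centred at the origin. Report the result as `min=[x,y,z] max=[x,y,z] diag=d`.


A = translate([-6, -3.9, 12]) sphere(r=8.3) → bbox [-14.3,-12.2,3.7] .. [2.3,4.4,20.3]
B = cube([8, 3.9, 3.6]) → bbox [0,0,0] .. [8,3.9,3.6]
lo = A.lo+B.lo = [-14.3+0, -12.2+0, 3.7+0] = [-14.300,-12.200,3.700]
hi = A.hi+B.hi = [2.3+8, 4.4+3.9, 20.3+3.6] = [10.300,8.300,23.900]
diag = √(24.6²+20.5²+20.2²) = √1433.45 = 37.861

min=[-14.300,-12.200,3.700] max=[10.300,8.300,23.900] diag=37.861


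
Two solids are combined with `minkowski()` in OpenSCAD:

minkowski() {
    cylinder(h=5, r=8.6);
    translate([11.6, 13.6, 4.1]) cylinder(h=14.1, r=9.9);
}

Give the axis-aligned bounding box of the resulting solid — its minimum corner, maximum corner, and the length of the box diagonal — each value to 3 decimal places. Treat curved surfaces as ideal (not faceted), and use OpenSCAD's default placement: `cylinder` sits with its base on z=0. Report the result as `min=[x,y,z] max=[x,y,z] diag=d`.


A = translate([11.6, 13.6, 4.1]) cylinder(h=14.1, r=9.9) → bbox [1.7,3.7,4.1] .. [21.5,23.5,18.2]
B = cylinder(h=5, r=8.6) → bbox [-8.6,-8.6,0] .. [8.6,8.6,5]
lo = A.lo+B.lo = [1.7-8.6, 3.7-8.6, 4.1+0] = [-6.900,-4.900,4.100]
hi = A.hi+B.hi = [21.5+8.6, 23.5+8.6, 18.2+5] = [30.100,32.100,23.200]
diag = √(37²+37²+19.1²) = √3102.81 = 55.703

min=[-6.900,-4.900,4.100] max=[30.100,32.100,23.200] diag=55.703


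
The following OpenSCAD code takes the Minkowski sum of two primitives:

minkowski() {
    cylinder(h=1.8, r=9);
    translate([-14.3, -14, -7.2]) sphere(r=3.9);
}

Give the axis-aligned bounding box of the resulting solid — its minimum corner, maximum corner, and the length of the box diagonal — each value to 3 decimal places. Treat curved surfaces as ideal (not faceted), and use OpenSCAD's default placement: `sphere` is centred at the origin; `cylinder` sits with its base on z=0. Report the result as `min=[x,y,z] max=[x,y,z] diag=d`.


A = translate([-14.3, -14, -7.2]) sphere(r=3.9) → bbox [-18.2,-17.9,-11.1] .. [-10.4,-10.1,-3.3]
B = cylinder(h=1.8, r=9) → bbox [-9,-9,0] .. [9,9,1.8]
lo = A.lo+B.lo = [-18.2-9, -17.9-9, -11.1+0] = [-27.200,-26.900,-11.100]
hi = A.hi+B.hi = [-10.4+9, -10.1+9, -3.3+1.8] = [-1.400,-1.100,-1.500]
diag = √(25.8²+25.8²+9.6²) = √1423.44 = 37.729

min=[-27.200,-26.900,-11.100] max=[-1.400,-1.100,-1.500] diag=37.729
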